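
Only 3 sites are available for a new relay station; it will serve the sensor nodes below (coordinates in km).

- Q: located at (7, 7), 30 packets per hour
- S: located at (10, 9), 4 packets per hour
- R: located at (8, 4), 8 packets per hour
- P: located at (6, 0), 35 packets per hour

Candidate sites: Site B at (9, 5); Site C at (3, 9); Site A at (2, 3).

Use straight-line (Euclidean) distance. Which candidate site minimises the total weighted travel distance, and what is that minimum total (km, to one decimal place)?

Site B, total 316.7 km

Total weighted distance at each candidate:
  Site B (9, 5): total = 316.7
  Site C (3, 9): total = 550.8
  Site A (2, 3): total = 455.8
Minimum is at Site B with total 316.7 km.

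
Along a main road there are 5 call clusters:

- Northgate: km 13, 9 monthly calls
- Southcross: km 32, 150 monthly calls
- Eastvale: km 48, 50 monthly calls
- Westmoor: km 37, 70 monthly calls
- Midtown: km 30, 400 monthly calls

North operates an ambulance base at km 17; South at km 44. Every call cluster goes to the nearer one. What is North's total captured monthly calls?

409

The indifferent point is the midpoint (17+44)/2 = 30.5; call clusters left of it (closer to North at 17) go to North, those right go to South.
  Northgate at 13 (w=9) → North
  Midtown at 30 (w=400) → North
  Southcross at 32 (w=150) → South
  Westmoor at 37 (w=70) → South
  Eastvale at 48 (w=50) → South
North captures 409; South captures 270.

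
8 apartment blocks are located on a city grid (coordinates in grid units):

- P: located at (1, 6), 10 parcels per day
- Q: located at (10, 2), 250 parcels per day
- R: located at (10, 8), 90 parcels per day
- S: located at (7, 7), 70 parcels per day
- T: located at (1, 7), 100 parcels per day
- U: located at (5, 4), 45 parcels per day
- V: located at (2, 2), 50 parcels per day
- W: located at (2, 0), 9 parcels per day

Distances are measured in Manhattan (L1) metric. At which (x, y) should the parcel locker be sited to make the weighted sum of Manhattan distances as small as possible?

Manhattan distance separates: Σwᵢ(|x−xᵢ|+|y−yᵢ|) = Σwᵢ|x−xᵢ| + Σwᵢ|y−yᵢ|, so x and y are optimised independently as 1-D weighted medians.
Total weight W = 624; half = 312.
x-coordinate, sorted with cumulative weight:
  x=1 (P, w=10) cum 10
  x=1 (T, w=100) cum 110
  x=2 (V, w=50) cum 160
  x=2 (W, w=9) cum 169
  x=5 (U, w=45) cum 214
  x=7 (S, w=70) cum 284
  x=10 (Q, w=250) cum 534  ← median
  x=10 (R, w=90) cum 624
⇒ x* = 10
y-coordinate, sorted with cumulative weight:
  y=0 (W, w=9) cum 9
  y=2 (Q, w=250) cum 259
  y=2 (V, w=50) cum 309
  y=4 (U, w=45) cum 354  ← median
  y=6 (P, w=10) cum 364
  y=7 (S, w=70) cum 434
  y=7 (T, w=100) cum 534
  y=8 (R, w=90) cum 624
⇒ y* = 4

(10, 4)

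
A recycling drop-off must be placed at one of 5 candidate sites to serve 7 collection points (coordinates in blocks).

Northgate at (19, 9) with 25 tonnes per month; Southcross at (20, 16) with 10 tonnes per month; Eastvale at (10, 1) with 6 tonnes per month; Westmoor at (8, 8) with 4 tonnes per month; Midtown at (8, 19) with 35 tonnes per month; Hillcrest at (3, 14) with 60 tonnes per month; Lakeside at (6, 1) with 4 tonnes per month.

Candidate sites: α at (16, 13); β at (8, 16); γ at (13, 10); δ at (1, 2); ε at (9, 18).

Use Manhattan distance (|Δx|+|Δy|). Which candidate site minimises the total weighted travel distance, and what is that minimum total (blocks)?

Total weighted distance at each candidate:
  α (16, 13): total = 1823
  β (8, 16): total = 1297
  γ (13, 10): total = 1799
  δ (1, 2): total = 2771
  ε (9, 18): total = 1507
Minimum is at β with total 1297 blocks.

β, total 1297 blocks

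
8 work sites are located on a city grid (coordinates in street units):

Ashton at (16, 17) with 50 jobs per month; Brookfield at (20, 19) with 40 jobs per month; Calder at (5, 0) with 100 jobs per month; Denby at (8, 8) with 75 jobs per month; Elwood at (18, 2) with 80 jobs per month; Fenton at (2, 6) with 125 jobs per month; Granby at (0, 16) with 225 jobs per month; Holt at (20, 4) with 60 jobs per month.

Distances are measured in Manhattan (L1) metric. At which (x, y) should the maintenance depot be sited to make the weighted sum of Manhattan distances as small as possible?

(5, 8)

Manhattan distance separates: Σwᵢ(|x−xᵢ|+|y−yᵢ|) = Σwᵢ|x−xᵢ| + Σwᵢ|y−yᵢ|, so x and y are optimised independently as 1-D weighted medians.
Total weight W = 755; half = 377.5.
x-coordinate, sorted with cumulative weight:
  x=0 (Granby, w=225) cum 225
  x=2 (Fenton, w=125) cum 350
  x=5 (Calder, w=100) cum 450  ← median
  x=8 (Denby, w=75) cum 525
  x=16 (Ashton, w=50) cum 575
  x=18 (Elwood, w=80) cum 655
  x=20 (Brookfield, w=40) cum 695
  x=20 (Holt, w=60) cum 755
⇒ x* = 5
y-coordinate, sorted with cumulative weight:
  y=0 (Calder, w=100) cum 100
  y=2 (Elwood, w=80) cum 180
  y=4 (Holt, w=60) cum 240
  y=6 (Fenton, w=125) cum 365
  y=8 (Denby, w=75) cum 440  ← median
  y=16 (Granby, w=225) cum 665
  y=17 (Ashton, w=50) cum 715
  y=19 (Brookfield, w=40) cum 755
⇒ y* = 8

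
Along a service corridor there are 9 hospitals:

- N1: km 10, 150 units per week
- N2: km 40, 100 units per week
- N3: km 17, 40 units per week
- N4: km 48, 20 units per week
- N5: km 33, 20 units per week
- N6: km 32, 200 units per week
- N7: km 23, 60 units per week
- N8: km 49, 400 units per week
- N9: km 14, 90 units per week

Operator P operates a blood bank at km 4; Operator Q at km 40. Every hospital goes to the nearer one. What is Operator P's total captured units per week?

The indifferent point is the midpoint (4+40)/2 = 22; hospitals left of it (closer to Operator P at 4) go to Operator P, those right go to Operator Q.
  N1 at 10 (w=150) → Operator P
  N9 at 14 (w=90) → Operator P
  N3 at 17 (w=40) → Operator P
  N7 at 23 (w=60) → Operator Q
  N6 at 32 (w=200) → Operator Q
  N5 at 33 (w=20) → Operator Q
  N2 at 40 (w=100) → Operator Q
  N4 at 48 (w=20) → Operator Q
  N8 at 49 (w=400) → Operator Q
Operator P captures 280; Operator Q captures 800.

280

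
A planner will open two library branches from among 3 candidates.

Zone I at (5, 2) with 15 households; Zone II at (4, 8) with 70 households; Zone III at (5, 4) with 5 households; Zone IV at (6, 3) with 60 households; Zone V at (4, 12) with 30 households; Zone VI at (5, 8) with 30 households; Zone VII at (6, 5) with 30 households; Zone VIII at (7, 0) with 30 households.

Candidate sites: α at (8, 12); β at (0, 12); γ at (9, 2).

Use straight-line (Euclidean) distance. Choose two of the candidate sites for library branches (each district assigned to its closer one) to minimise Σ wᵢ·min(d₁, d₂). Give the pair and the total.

{α, γ}, total 1150.2

Evaluate every pair (each demand assigned to the nearer of the two):
  {α, γ}: total = 1150.2
  {β, γ}: total = 1192.3
  {α, β}: total = 1998.1
Best pair: {α, γ} with total 1150.2.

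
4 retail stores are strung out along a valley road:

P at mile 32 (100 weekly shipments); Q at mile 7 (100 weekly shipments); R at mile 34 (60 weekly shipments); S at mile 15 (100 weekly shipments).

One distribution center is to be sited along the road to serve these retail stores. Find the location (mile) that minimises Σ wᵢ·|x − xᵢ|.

For a sum of weighted absolute distances on a line, the optimum is the weighted median (not the mean). Total weight W = 360; half-weight = 180.
Sort by position and accumulate weight:
  mile 7 (Q, w=100) → cum 100
  mile 15 (S, w=100) → cum 200  ≥ 180 → median here
  mile 32 (P, w=100) → cum 300
  mile 34 (R, w=60) → cum 360
Optimal location: mile 15.

x = 15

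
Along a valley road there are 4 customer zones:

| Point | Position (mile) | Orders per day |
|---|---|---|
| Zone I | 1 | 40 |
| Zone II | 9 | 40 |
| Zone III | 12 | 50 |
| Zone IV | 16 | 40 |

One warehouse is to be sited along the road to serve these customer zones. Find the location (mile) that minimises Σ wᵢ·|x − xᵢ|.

For a sum of weighted absolute distances on a line, the optimum is the weighted median (not the mean). Total weight W = 170; half-weight = 85.
Sort by position and accumulate weight:
  mile 1 (Zone I, w=40) → cum 40
  mile 9 (Zone II, w=40) → cum 80
  mile 12 (Zone III, w=50) → cum 130  ≥ 85 → median here
  mile 16 (Zone IV, w=40) → cum 170
Optimal location: mile 12.

x = 12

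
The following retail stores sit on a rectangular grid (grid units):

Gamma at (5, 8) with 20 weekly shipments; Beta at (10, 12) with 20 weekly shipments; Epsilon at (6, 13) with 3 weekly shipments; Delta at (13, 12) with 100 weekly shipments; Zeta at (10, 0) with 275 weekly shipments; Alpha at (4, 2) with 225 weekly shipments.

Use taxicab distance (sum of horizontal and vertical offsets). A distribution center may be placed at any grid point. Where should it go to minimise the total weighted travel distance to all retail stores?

(10, 2)

Manhattan distance separates: Σwᵢ(|x−xᵢ|+|y−yᵢ|) = Σwᵢ|x−xᵢ| + Σwᵢ|y−yᵢ|, so x and y are optimised independently as 1-D weighted medians.
Total weight W = 643; half = 321.5.
x-coordinate, sorted with cumulative weight:
  x=4 (Alpha, w=225) cum 225
  x=5 (Gamma, w=20) cum 245
  x=6 (Epsilon, w=3) cum 248
  x=10 (Beta, w=20) cum 268
  x=10 (Zeta, w=275) cum 543  ← median
  x=13 (Delta, w=100) cum 643
⇒ x* = 10
y-coordinate, sorted with cumulative weight:
  y=0 (Zeta, w=275) cum 275
  y=2 (Alpha, w=225) cum 500  ← median
  y=8 (Gamma, w=20) cum 520
  y=12 (Beta, w=20) cum 540
  y=12 (Delta, w=100) cum 640
  y=13 (Epsilon, w=3) cum 643
⇒ y* = 2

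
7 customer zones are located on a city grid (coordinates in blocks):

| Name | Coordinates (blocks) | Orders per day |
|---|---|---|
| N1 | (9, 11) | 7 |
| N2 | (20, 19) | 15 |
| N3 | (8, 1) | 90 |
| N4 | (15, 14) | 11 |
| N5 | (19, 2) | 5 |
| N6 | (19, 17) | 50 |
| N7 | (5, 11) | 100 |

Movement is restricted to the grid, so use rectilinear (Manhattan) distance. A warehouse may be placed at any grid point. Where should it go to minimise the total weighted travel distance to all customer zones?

Manhattan distance separates: Σwᵢ(|x−xᵢ|+|y−yᵢ|) = Σwᵢ|x−xᵢ| + Σwᵢ|y−yᵢ|, so x and y are optimised independently as 1-D weighted medians.
Total weight W = 278; half = 139.
x-coordinate, sorted with cumulative weight:
  x=5 (N7, w=100) cum 100
  x=8 (N3, w=90) cum 190  ← median
  x=9 (N1, w=7) cum 197
  x=15 (N4, w=11) cum 208
  x=19 (N5, w=5) cum 213
  x=19 (N6, w=50) cum 263
  x=20 (N2, w=15) cum 278
⇒ x* = 8
y-coordinate, sorted with cumulative weight:
  y=1 (N3, w=90) cum 90
  y=2 (N5, w=5) cum 95
  y=11 (N1, w=7) cum 102
  y=11 (N7, w=100) cum 202  ← median
  y=14 (N4, w=11) cum 213
  y=17 (N6, w=50) cum 263
  y=19 (N2, w=15) cum 278
⇒ y* = 11

(8, 11)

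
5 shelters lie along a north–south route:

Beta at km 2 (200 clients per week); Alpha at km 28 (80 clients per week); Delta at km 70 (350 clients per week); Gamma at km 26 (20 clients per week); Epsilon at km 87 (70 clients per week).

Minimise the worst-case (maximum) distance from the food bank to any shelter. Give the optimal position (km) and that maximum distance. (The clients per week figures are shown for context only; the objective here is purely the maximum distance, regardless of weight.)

The 1-center on a line is the midpoint of the two extreme points: leftmost at 2, rightmost at 87.
Optimal location = (2 + 87)/2 = 44.5; maximum distance = (87 − 2)/2 = 42.5.

location 44.5, max distance 42.5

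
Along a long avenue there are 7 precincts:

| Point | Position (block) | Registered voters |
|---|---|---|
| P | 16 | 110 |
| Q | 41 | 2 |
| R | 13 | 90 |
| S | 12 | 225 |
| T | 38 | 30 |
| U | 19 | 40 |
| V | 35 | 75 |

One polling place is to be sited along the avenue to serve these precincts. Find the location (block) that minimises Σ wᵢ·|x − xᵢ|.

x = 13

For a sum of weighted absolute distances on a line, the optimum is the weighted median (not the mean). Total weight W = 572; half-weight = 286.
Sort by position and accumulate weight:
  block 12 (S, w=225) → cum 225
  block 13 (R, w=90) → cum 315  ≥ 286 → median here
  block 16 (P, w=110) → cum 425
  block 19 (U, w=40) → cum 465
  block 35 (V, w=75) → cum 540
  block 38 (T, w=30) → cum 570
  block 41 (Q, w=2) → cum 572
Optimal location: block 13.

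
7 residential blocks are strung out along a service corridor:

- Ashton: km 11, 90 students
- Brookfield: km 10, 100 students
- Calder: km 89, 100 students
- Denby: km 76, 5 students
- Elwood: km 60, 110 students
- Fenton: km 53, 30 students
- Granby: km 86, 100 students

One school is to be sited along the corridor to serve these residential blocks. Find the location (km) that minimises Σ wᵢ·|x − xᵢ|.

x = 60

For a sum of weighted absolute distances on a line, the optimum is the weighted median (not the mean). Total weight W = 535; half-weight = 267.5.
Sort by position and accumulate weight:
  km 10 (Brookfield, w=100) → cum 100
  km 11 (Ashton, w=90) → cum 190
  km 53 (Fenton, w=30) → cum 220
  km 60 (Elwood, w=110) → cum 330  ≥ 267.5 → median here
  km 76 (Denby, w=5) → cum 335
  km 86 (Granby, w=100) → cum 435
  km 89 (Calder, w=100) → cum 535
Optimal location: km 60.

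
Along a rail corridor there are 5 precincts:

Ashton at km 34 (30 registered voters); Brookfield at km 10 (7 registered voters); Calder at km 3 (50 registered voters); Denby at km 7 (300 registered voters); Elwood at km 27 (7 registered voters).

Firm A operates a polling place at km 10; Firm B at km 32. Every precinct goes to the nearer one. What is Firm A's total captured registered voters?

357

The indifferent point is the midpoint (10+32)/2 = 21; precincts left of it (closer to Firm A at 10) go to Firm A, those right go to Firm B.
  Calder at 3 (w=50) → Firm A
  Denby at 7 (w=300) → Firm A
  Brookfield at 10 (w=7) → Firm A
  Elwood at 27 (w=7) → Firm B
  Ashton at 34 (w=30) → Firm B
Firm A captures 357; Firm B captures 37.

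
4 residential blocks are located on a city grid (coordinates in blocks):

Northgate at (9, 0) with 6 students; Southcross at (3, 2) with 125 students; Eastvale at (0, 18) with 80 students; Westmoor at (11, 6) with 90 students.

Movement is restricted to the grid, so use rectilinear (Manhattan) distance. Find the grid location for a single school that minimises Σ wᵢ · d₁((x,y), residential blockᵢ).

(3, 6)

Manhattan distance separates: Σwᵢ(|x−xᵢ|+|y−yᵢ|) = Σwᵢ|x−xᵢ| + Σwᵢ|y−yᵢ|, so x and y are optimised independently as 1-D weighted medians.
Total weight W = 301; half = 150.5.
x-coordinate, sorted with cumulative weight:
  x=0 (Eastvale, w=80) cum 80
  x=3 (Southcross, w=125) cum 205  ← median
  x=9 (Northgate, w=6) cum 211
  x=11 (Westmoor, w=90) cum 301
⇒ x* = 3
y-coordinate, sorted with cumulative weight:
  y=0 (Northgate, w=6) cum 6
  y=2 (Southcross, w=125) cum 131
  y=6 (Westmoor, w=90) cum 221  ← median
  y=18 (Eastvale, w=80) cum 301
⇒ y* = 6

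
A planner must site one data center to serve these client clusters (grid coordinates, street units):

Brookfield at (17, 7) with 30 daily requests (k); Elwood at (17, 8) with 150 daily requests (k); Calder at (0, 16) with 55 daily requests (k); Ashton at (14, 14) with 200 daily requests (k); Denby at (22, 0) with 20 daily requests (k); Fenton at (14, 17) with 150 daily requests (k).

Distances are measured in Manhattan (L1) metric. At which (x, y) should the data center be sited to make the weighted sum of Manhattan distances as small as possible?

Manhattan distance separates: Σwᵢ(|x−xᵢ|+|y−yᵢ|) = Σwᵢ|x−xᵢ| + Σwᵢ|y−yᵢ|, so x and y are optimised independently as 1-D weighted medians.
Total weight W = 605; half = 302.5.
x-coordinate, sorted with cumulative weight:
  x=0 (Calder, w=55) cum 55
  x=14 (Ashton, w=200) cum 255
  x=14 (Fenton, w=150) cum 405  ← median
  x=17 (Brookfield, w=30) cum 435
  x=17 (Elwood, w=150) cum 585
  x=22 (Denby, w=20) cum 605
⇒ x* = 14
y-coordinate, sorted with cumulative weight:
  y=0 (Denby, w=20) cum 20
  y=7 (Brookfield, w=30) cum 50
  y=8 (Elwood, w=150) cum 200
  y=14 (Ashton, w=200) cum 400  ← median
  y=16 (Calder, w=55) cum 455
  y=17 (Fenton, w=150) cum 605
⇒ y* = 14

(14, 14)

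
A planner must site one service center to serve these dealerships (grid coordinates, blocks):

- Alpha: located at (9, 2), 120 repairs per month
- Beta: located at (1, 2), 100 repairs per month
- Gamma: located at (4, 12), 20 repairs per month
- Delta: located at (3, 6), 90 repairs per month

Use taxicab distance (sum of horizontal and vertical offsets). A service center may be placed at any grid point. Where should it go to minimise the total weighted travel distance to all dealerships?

(3, 2)

Manhattan distance separates: Σwᵢ(|x−xᵢ|+|y−yᵢ|) = Σwᵢ|x−xᵢ| + Σwᵢ|y−yᵢ|, so x and y are optimised independently as 1-D weighted medians.
Total weight W = 330; half = 165.
x-coordinate, sorted with cumulative weight:
  x=1 (Beta, w=100) cum 100
  x=3 (Delta, w=90) cum 190  ← median
  x=4 (Gamma, w=20) cum 210
  x=9 (Alpha, w=120) cum 330
⇒ x* = 3
y-coordinate, sorted with cumulative weight:
  y=2 (Alpha, w=120) cum 120
  y=2 (Beta, w=100) cum 220  ← median
  y=6 (Delta, w=90) cum 310
  y=12 (Gamma, w=20) cum 330
⇒ y* = 2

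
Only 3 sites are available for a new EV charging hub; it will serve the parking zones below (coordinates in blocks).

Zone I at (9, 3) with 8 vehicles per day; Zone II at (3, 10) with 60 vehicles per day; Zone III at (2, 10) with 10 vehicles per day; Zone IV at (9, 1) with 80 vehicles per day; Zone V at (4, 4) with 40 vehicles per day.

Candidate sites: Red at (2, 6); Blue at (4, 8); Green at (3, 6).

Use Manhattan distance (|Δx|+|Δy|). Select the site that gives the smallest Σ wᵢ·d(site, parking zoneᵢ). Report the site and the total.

Green, total 1362 blocks

Total weighted distance at each candidate:
  Red (2, 6): total = 1540
  Blue (4, 8): total = 1420
  Green (3, 6): total = 1362
Minimum is at Green with total 1362 blocks.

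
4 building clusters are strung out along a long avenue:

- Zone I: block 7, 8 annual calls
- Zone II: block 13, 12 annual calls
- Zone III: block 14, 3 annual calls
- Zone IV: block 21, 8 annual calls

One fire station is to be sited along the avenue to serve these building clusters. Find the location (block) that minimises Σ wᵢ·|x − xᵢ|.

For a sum of weighted absolute distances on a line, the optimum is the weighted median (not the mean). Total weight W = 31; half-weight = 15.5.
Sort by position and accumulate weight:
  block 7 (Zone I, w=8) → cum 8
  block 13 (Zone II, w=12) → cum 20  ≥ 15.5 → median here
  block 14 (Zone III, w=3) → cum 23
  block 21 (Zone IV, w=8) → cum 31
Optimal location: block 13.

x = 13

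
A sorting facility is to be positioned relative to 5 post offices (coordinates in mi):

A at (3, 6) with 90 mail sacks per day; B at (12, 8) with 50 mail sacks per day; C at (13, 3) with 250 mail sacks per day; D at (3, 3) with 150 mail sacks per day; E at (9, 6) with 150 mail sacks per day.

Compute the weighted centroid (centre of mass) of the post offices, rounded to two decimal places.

(8.58, 4.41)

The minimiser of Σwᵢ‖p−pᵢ‖² is the weighted centroid p* = (Σwᵢpᵢ)/(Σwᵢ).
Σwᵢ = 690.
Σwᵢxᵢ = 90·3 + 50·12 + 250·13 + 150·3 + 150·9 = 5920.
Σwᵢyᵢ = 90·6 + 50·8 + 250·3 + 150·3 + 150·6 = 3040.
x* = 5920/690 = 8.58, y* = 3040/690 = 4.41.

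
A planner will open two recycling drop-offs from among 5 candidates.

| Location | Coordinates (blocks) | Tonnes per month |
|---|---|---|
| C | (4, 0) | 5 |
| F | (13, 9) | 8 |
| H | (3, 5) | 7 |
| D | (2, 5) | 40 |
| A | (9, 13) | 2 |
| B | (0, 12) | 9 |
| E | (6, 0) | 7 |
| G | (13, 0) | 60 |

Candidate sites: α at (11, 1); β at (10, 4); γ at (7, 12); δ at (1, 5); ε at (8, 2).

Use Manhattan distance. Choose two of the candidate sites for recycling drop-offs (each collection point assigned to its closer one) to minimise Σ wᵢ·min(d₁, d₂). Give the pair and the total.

{α, δ}, total 496

Evaluate every pair (each demand assigned to the nearer of the two):
  {α, δ}: total = 496
  {δ, ε}: total = 724
  {β, δ}: total = 726
  {α, ε}: total = 920
  {α, β}: total = 924
  {α, γ}: total = 960
  {γ, ε}: total = 1035
  {β, γ}: total = 1075
  {β, ε}: total = 1140
  {γ, δ}: total = 1325
Best pair: {α, δ} with total 496.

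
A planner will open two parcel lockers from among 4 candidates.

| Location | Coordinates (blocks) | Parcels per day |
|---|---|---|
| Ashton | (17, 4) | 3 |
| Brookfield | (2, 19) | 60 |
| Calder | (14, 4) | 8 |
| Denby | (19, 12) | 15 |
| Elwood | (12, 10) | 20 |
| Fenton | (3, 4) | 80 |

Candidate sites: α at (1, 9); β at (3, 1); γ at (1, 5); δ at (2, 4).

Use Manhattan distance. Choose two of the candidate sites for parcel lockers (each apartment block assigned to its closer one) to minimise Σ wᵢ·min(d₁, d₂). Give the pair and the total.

Evaluate every pair (each demand assigned to the nearer of the two):
  {α, δ}: total = 1436
  {α, β}: total = 1618
  {α, γ}: total = 1618
  {β, δ}: total = 1816
  {γ, δ}: total = 1816
  {β, γ}: total = 1998
Best pair: {α, δ} with total 1436.

{α, δ}, total 1436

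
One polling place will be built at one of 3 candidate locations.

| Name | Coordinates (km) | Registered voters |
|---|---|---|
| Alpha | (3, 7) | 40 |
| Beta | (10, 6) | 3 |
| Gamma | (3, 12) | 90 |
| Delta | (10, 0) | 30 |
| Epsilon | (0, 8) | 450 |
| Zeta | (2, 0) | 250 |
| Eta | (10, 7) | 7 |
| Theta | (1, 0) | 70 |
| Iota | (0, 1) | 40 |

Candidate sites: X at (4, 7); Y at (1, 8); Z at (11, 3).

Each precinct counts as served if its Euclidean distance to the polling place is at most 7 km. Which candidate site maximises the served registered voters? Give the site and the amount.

Coverage radius r = 7 km; a point is covered iff (Δx)²+(Δy)² ≤ 7² = 49.
  X (4, 7): covers {Alpha, Beta, Gamma, Epsilon, Eta} → 590
  Y (1, 8): covers {Alpha, Gamma, Epsilon} → 580
  Z (11, 3): covers {Beta, Delta, Eta} → 40
Maximum coverage at X: 590 registered voters.

X, covering 590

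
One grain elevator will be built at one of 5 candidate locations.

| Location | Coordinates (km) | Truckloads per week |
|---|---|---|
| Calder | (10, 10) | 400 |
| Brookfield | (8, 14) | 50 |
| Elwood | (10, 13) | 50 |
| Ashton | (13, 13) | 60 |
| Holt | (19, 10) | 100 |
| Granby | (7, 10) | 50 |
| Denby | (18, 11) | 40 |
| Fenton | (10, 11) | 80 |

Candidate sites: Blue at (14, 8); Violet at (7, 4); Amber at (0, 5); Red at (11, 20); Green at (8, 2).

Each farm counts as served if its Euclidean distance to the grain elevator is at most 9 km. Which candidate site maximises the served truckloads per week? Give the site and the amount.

Blue, covering 830

Coverage radius r = 9 km; a point is covered iff (Δx)²+(Δy)² ≤ 9² = 81.
  Blue (14, 8): covers {Calder, Brookfield, Elwood, Ashton, Holt, Granby, Denby, Fenton} → 830
  Violet (7, 4): covers {Calder, Granby, Fenton} → 530
  Amber (0, 5): covers {Granby} → 50
  Red (11, 20): covers {Brookfield, Elwood, Ashton} → 160
  Green (8, 2): covers {Calder, Granby} → 450
Maximum coverage at Blue: 830 truckloads per week.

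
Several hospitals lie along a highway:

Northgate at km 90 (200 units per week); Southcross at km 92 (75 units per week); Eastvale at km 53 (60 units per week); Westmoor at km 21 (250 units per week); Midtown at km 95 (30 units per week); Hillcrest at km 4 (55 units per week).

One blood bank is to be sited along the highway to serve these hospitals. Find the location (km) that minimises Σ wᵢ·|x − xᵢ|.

For a sum of weighted absolute distances on a line, the optimum is the weighted median (not the mean). Total weight W = 670; half-weight = 335.
Sort by position and accumulate weight:
  km 4 (Hillcrest, w=55) → cum 55
  km 21 (Westmoor, w=250) → cum 305
  km 53 (Eastvale, w=60) → cum 365  ≥ 335 → median here
  km 90 (Northgate, w=200) → cum 565
  km 92 (Southcross, w=75) → cum 640
  km 95 (Midtown, w=30) → cum 670
Optimal location: km 53.

x = 53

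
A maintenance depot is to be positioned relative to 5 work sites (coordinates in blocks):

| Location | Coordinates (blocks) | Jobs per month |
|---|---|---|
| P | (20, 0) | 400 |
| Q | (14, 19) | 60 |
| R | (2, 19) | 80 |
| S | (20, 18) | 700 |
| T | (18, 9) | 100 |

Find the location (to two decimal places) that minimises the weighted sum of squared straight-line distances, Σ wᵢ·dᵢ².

(18.51, 12.06)

The minimiser of Σwᵢ‖p−pᵢ‖² is the weighted centroid p* = (Σwᵢpᵢ)/(Σwᵢ).
Σwᵢ = 1340.
Σwᵢxᵢ = 400·20 + 60·14 + 80·2 + 700·20 + 100·18 = 24800.
Σwᵢyᵢ = 400·0 + 60·19 + 80·19 + 700·18 + 100·9 = 16160.
x* = 24800/1340 = 18.51, y* = 16160/1340 = 12.06.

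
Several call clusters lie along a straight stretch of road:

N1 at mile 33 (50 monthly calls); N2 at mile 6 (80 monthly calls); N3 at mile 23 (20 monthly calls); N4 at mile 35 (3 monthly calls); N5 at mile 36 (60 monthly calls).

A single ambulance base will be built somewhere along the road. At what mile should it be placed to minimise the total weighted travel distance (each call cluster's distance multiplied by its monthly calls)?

x = 33

For a sum of weighted absolute distances on a line, the optimum is the weighted median (not the mean). Total weight W = 213; half-weight = 106.5.
Sort by position and accumulate weight:
  mile 6 (N2, w=80) → cum 80
  mile 23 (N3, w=20) → cum 100
  mile 33 (N1, w=50) → cum 150  ≥ 106.5 → median here
  mile 35 (N4, w=3) → cum 153
  mile 36 (N5, w=60) → cum 213
Optimal location: mile 33.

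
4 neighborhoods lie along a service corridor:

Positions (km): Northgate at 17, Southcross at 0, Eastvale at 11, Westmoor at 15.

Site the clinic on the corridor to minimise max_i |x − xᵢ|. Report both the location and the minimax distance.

location 8.5, max distance 8.5

The 1-center on a line is the midpoint of the two extreme points: leftmost at 0, rightmost at 17.
Optimal location = (0 + 17)/2 = 8.5; maximum distance = (17 − 0)/2 = 8.5.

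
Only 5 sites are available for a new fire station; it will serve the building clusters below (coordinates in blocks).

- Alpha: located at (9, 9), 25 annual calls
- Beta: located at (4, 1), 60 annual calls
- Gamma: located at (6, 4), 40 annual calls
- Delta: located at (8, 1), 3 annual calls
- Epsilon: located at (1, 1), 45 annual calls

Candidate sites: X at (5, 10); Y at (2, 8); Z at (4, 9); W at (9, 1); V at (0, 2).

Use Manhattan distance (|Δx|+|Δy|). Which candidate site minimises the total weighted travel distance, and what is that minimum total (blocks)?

W, total 1103 blocks

Total weighted distance at each candidate:
  X (5, 10): total = 1626
  Y (2, 8): total = 1459
  Z (4, 9): total = 1416
  W (9, 1): total = 1103
  V (0, 2): total = 1137
Minimum is at W with total 1103 blocks.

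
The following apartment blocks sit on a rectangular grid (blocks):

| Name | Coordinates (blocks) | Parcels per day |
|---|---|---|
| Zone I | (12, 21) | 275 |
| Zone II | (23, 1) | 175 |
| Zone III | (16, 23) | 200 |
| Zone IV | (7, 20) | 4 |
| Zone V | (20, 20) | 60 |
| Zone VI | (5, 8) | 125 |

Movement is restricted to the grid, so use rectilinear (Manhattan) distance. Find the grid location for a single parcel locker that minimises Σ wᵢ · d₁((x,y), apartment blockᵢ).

Manhattan distance separates: Σwᵢ(|x−xᵢ|+|y−yᵢ|) = Σwᵢ|x−xᵢ| + Σwᵢ|y−yᵢ|, so x and y are optimised independently as 1-D weighted medians.
Total weight W = 839; half = 419.5.
x-coordinate, sorted with cumulative weight:
  x=5 (Zone VI, w=125) cum 125
  x=7 (Zone IV, w=4) cum 129
  x=12 (Zone I, w=275) cum 404
  x=16 (Zone III, w=200) cum 604  ← median
  x=20 (Zone V, w=60) cum 664
  x=23 (Zone II, w=175) cum 839
⇒ x* = 16
y-coordinate, sorted with cumulative weight:
  y=1 (Zone II, w=175) cum 175
  y=8 (Zone VI, w=125) cum 300
  y=20 (Zone IV, w=4) cum 304
  y=20 (Zone V, w=60) cum 364
  y=21 (Zone I, w=275) cum 639  ← median
  y=23 (Zone III, w=200) cum 839
⇒ y* = 21

(16, 21)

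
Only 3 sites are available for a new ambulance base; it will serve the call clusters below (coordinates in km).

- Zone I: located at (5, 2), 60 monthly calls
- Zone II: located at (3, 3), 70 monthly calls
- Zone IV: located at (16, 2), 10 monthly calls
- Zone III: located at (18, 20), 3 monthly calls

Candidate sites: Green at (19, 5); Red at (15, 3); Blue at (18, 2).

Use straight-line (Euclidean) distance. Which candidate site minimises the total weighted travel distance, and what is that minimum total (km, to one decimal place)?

Total weighted distance at each candidate:
  Green (19, 5): total = 2075.3
  Red (15, 3): total = 1508.9
  Blue (18, 2): total = 1906.3
Minimum is at Red with total 1508.9 km.

Red, total 1508.9 km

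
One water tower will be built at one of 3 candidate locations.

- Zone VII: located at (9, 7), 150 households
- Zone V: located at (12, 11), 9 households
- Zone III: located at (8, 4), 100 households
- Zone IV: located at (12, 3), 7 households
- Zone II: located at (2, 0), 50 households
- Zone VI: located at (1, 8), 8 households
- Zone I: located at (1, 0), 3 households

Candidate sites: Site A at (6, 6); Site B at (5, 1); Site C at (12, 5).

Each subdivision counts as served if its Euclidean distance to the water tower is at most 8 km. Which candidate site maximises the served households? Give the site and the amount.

Site A, covering 327

Coverage radius r = 8 km; a point is covered iff (Δx)²+(Δy)² ≤ 8² = 64.
  Site A (6, 6): covers {Zone VII, Zone V, Zone III, Zone IV, Zone II, Zone VI, Zone I} → 327
  Site B (5, 1): covers {Zone VII, Zone III, Zone IV, Zone II, Zone I} → 310
  Site C (12, 5): covers {Zone VII, Zone V, Zone III, Zone IV} → 266
Maximum coverage at Site A: 327 households.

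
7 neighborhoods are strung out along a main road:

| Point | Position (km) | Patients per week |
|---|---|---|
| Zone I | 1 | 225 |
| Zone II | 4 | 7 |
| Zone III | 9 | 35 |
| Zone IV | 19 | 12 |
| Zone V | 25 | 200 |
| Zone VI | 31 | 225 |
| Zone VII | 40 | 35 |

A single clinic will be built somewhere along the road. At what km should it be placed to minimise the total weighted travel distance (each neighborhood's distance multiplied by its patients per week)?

x = 25

For a sum of weighted absolute distances on a line, the optimum is the weighted median (not the mean). Total weight W = 739; half-weight = 369.5.
Sort by position and accumulate weight:
  km 1 (Zone I, w=225) → cum 225
  km 4 (Zone II, w=7) → cum 232
  km 9 (Zone III, w=35) → cum 267
  km 19 (Zone IV, w=12) → cum 279
  km 25 (Zone V, w=200) → cum 479  ≥ 369.5 → median here
  km 31 (Zone VI, w=225) → cum 704
  km 40 (Zone VII, w=35) → cum 739
Optimal location: km 25.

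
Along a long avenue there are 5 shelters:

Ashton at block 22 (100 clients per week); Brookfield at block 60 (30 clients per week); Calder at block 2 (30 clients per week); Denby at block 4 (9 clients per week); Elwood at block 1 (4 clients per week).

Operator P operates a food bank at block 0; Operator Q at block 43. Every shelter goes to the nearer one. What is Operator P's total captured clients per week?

43

The indifferent point is the midpoint (0+43)/2 = 21.5; shelters left of it (closer to Operator P at 0) go to Operator P, those right go to Operator Q.
  Elwood at 1 (w=4) → Operator P
  Calder at 2 (w=30) → Operator P
  Denby at 4 (w=9) → Operator P
  Ashton at 22 (w=100) → Operator Q
  Brookfield at 60 (w=30) → Operator Q
Operator P captures 43; Operator Q captures 130.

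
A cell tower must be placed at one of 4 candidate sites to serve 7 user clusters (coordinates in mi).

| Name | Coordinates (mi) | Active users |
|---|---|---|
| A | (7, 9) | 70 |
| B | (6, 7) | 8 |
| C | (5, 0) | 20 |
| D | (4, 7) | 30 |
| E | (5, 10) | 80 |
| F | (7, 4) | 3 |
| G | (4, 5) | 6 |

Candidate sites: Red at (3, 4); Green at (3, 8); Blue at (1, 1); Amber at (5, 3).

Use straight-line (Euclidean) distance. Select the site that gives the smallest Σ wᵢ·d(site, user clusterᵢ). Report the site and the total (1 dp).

Green, total 783.5 mi

Total weighted distance at each candidate:
  Red (3, 4): total = 1192.9
  Green (3, 8): total = 783.5
  Blue (1, 1): total = 1884.2
  Amber (5, 3): total = 1239.5
Minimum is at Green with total 783.5 mi.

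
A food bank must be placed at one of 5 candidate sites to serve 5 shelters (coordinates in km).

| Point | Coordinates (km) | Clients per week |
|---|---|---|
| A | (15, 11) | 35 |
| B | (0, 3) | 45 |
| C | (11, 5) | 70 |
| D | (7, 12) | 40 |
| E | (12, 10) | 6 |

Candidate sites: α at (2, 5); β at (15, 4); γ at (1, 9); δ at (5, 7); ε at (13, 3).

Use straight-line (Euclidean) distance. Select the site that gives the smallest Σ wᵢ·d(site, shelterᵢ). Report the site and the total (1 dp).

Total weighted distance at each candidate:
  α (2, 5): total = 1669.6
  β (15, 4): total = 1702.9
  γ (1, 9): total = 1857.2
  δ (5, 7): total = 1368.9
  ε (13, 3): total = 1546.7
Minimum is at δ with total 1368.9 km.

δ, total 1368.9 km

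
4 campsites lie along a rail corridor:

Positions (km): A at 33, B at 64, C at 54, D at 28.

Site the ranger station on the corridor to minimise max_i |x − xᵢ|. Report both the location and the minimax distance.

location 46, max distance 18

The 1-center on a line is the midpoint of the two extreme points: leftmost at 28, rightmost at 64.
Optimal location = (28 + 64)/2 = 46; maximum distance = (64 − 28)/2 = 18.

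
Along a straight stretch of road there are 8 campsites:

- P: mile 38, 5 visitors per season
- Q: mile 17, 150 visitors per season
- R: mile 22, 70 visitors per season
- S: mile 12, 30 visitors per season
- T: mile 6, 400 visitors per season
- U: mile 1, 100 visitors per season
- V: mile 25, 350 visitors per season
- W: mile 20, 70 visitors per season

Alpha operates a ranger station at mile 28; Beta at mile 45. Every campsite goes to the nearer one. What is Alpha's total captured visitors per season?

The indifferent point is the midpoint (28+45)/2 = 36.5; campsites left of it (closer to Alpha at 28) go to Alpha, those right go to Beta.
  U at 1 (w=100) → Alpha
  T at 6 (w=400) → Alpha
  S at 12 (w=30) → Alpha
  Q at 17 (w=150) → Alpha
  W at 20 (w=70) → Alpha
  R at 22 (w=70) → Alpha
  V at 25 (w=350) → Alpha
  P at 38 (w=5) → Beta
Alpha captures 1170; Beta captures 5.

1170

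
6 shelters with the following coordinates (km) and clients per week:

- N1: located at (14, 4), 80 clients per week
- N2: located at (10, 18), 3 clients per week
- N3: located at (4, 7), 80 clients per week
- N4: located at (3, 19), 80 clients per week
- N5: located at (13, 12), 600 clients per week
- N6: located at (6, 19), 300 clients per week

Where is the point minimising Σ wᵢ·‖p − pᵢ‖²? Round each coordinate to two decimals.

(9.90, 13.43)

The minimiser of Σwᵢ‖p−pᵢ‖² is the weighted centroid p* = (Σwᵢpᵢ)/(Σwᵢ).
Σwᵢ = 1143.
Σwᵢxᵢ = 80·14 + 3·10 + 80·4 + 80·3 + 600·13 + 300·6 = 11310.
Σwᵢyᵢ = 80·4 + 3·18 + 80·7 + 80·19 + 600·12 + 300·19 = 15354.
x* = 11310/1143 = 9.90, y* = 15354/1143 = 13.43.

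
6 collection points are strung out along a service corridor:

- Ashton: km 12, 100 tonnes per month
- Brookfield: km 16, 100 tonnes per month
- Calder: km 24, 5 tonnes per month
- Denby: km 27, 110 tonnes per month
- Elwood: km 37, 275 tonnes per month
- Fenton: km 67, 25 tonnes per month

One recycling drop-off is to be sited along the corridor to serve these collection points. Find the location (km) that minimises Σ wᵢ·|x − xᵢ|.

x = 27

For a sum of weighted absolute distances on a line, the optimum is the weighted median (not the mean). Total weight W = 615; half-weight = 307.5.
Sort by position and accumulate weight:
  km 12 (Ashton, w=100) → cum 100
  km 16 (Brookfield, w=100) → cum 200
  km 24 (Calder, w=5) → cum 205
  km 27 (Denby, w=110) → cum 315  ≥ 307.5 → median here
  km 37 (Elwood, w=275) → cum 590
  km 67 (Fenton, w=25) → cum 615
Optimal location: km 27.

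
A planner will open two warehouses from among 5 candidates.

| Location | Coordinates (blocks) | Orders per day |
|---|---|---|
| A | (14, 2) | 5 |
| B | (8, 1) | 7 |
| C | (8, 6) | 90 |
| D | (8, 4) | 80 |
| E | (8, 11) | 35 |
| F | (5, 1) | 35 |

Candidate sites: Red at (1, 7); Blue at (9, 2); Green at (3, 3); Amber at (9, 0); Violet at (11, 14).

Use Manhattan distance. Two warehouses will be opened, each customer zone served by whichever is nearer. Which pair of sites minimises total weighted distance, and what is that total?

{Blue, Violet}, total 1114

Evaluate every pair (each demand assigned to the nearer of the two):
  {Blue, Violet}: total = 1114
  {Blue, Green}: total = 1219
  {Red, Blue}: total = 1254
  {Blue, Amber}: total = 1254
  {Amber, Violet}: total = 1464
  {Red, Amber}: total = 1639
  {Green, Amber}: total = 1639
  {Green, Violet}: total = 1659
  {Red, Green}: total = 1834
  {Red, Violet}: total = 2246
Best pair: {Blue, Violet} with total 1114.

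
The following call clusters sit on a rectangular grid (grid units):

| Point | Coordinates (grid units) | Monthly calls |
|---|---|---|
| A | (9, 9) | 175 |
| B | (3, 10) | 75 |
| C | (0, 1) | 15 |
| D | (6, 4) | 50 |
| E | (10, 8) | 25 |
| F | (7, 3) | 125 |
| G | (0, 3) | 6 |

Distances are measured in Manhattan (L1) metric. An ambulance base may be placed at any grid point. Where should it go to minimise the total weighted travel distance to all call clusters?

Manhattan distance separates: Σwᵢ(|x−xᵢ|+|y−yᵢ|) = Σwᵢ|x−xᵢ| + Σwᵢ|y−yᵢ|, so x and y are optimised independently as 1-D weighted medians.
Total weight W = 471; half = 235.5.
x-coordinate, sorted with cumulative weight:
  x=0 (C, w=15) cum 15
  x=0 (G, w=6) cum 21
  x=3 (B, w=75) cum 96
  x=6 (D, w=50) cum 146
  x=7 (F, w=125) cum 271  ← median
  x=9 (A, w=175) cum 446
  x=10 (E, w=25) cum 471
⇒ x* = 7
y-coordinate, sorted with cumulative weight:
  y=1 (C, w=15) cum 15
  y=3 (F, w=125) cum 140
  y=3 (G, w=6) cum 146
  y=4 (D, w=50) cum 196
  y=8 (E, w=25) cum 221
  y=9 (A, w=175) cum 396  ← median
  y=10 (B, w=75) cum 471
⇒ y* = 9

(7, 9)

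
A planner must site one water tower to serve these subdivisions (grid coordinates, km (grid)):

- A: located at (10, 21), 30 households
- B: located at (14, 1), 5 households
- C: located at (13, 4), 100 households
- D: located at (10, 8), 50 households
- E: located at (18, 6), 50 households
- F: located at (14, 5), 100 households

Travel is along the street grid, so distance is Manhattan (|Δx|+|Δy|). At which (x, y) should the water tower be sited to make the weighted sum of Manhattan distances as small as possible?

(13, 5)

Manhattan distance separates: Σwᵢ(|x−xᵢ|+|y−yᵢ|) = Σwᵢ|x−xᵢ| + Σwᵢ|y−yᵢ|, so x and y are optimised independently as 1-D weighted medians.
Total weight W = 335; half = 167.5.
x-coordinate, sorted with cumulative weight:
  x=10 (A, w=30) cum 30
  x=10 (D, w=50) cum 80
  x=13 (C, w=100) cum 180  ← median
  x=14 (B, w=5) cum 185
  x=14 (F, w=100) cum 285
  x=18 (E, w=50) cum 335
⇒ x* = 13
y-coordinate, sorted with cumulative weight:
  y=1 (B, w=5) cum 5
  y=4 (C, w=100) cum 105
  y=5 (F, w=100) cum 205  ← median
  y=6 (E, w=50) cum 255
  y=8 (D, w=50) cum 305
  y=21 (A, w=30) cum 335
⇒ y* = 5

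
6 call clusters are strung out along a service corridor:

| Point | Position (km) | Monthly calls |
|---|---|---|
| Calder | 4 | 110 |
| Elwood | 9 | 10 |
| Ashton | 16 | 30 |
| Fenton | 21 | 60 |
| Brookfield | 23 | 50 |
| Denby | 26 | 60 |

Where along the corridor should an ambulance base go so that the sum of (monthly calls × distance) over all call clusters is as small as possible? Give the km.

x = 21

For a sum of weighted absolute distances on a line, the optimum is the weighted median (not the mean). Total weight W = 320; half-weight = 160.
Sort by position and accumulate weight:
  km 4 (Calder, w=110) → cum 110
  km 9 (Elwood, w=10) → cum 120
  km 16 (Ashton, w=30) → cum 150
  km 21 (Fenton, w=60) → cum 210  ≥ 160 → median here
  km 23 (Brookfield, w=50) → cum 260
  km 26 (Denby, w=60) → cum 320
Optimal location: km 21.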